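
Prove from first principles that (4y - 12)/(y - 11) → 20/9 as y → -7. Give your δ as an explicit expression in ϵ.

δ = min(9, (81/16)ϵ)

Let ϵ > 0. We want δ > 0 with 0 < |y + 7| < δ ⇒ |(4y - 12)/(y - 11) − (20/9)| < ϵ.
Combining over a common denominator, (4y - 12)/(y - 11) − (20/9) = [(4y - 12)·(-18) − (-40)·(y - 11)] / [(-18)·(y - 11)] = -32(y + 7) / ((-18)(y - 11)).
So |(4y - 12)/(y - 11) − (20/9)| = 32|y + 7| / (18·|y − 11|).
Restrict δ ≤ 9. Then |y + 7| < 9 gives |y − 11| = |(y + 7) + (-18)| ≥ 18 − 9 = 9.
Hence |(4y - 12)/(y - 11) − (20/9)| < 32|y + 7|/(18·9) = (16/81)|y + 7|, which is < ϵ once |y + 7| < (81/16)ϵ.
Take δ = min(9, (81/16)ϵ). Then 0 < |y + 7| < δ forces both bounds, so |(4y - 12)/(y - 11) − (20/9)| < ϵ.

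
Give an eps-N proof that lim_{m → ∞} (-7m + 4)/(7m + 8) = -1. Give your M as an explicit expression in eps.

M = (12/7)/eps

Let eps > 0 be given. For m ≥ 1, |(-7m + 4)/(7m + 8) + 1| = |84|/(7(7m + 8)) = 84/(7(7m + 8)).
Since 7m + 8 ≥ 7m for m ≥ 1, this is ≤ 84/(7·7m) = (12/7)/m.
So |(-7m + 4)/(7m + 8) + 1| < eps whenever m > (12/7)/eps.
Take M = (12/7)/eps. If m > M then |(-7m + 4)/(7m + 8) + 1| ≤ (12/7)/m < eps.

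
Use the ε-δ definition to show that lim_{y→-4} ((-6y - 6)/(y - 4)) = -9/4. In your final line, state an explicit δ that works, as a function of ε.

δ = min(4, (16/15)ε)

Fix ε > 0. We want δ > 0 with 0 < |y + 4| < δ ⇒ |(-6y - 6)/(y - 4) + 9/4| < ε.
Combining over a common denominator, (-6y - 6)/(y - 4) + 9/4 = [(-6y - 6)·(-8) − 18·(y - 4)] / [(-8)·(y - 4)] = 30(y + 4) / ((-8)(y - 4)).
So |(-6y - 6)/(y - 4) + 9/4| = 30|y + 4| / (8·|y − 4|).
Require δ ≤ 4, so |y − 4| ≥ |-8| − |y + 4| > 8 − 4 = 4.
Hence |(-6y - 6)/(y - 4) + 9/4| < 30|y + 4|/(8·4) = (15/16)|y + 4|, which is < ε once |y + 4| < (16/15)ε.
Take δ = min(4, (16/15)ε). Then 0 < |y + 4| < δ forces both bounds, so |(-6y - 6)/(y - 4) + 9/4| < ε.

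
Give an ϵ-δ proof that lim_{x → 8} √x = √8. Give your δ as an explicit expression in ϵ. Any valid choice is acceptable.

δ = min(8, √8·ϵ)

Fix ϵ > 0. We want δ > 0 such that 0 < |x − 8| < δ implies |√x − √8| < ϵ.
Multiplying by the conjugate, |√x − √8| = |x − 8|/(√x + √8).
Restrict δ ≤ 8 so that |x − 8| < 8 forces x > 0, and then √x + √8 > √8.
Hence |√x − √8| < |x − 8|/√8, which is < ϵ once |x − 8| < √8·ϵ.
Take δ = min(8, √8·ϵ). If 0 < |x − 8| < δ then x > 0 and |√x − √8| < |x − 8|/√8 < ϵ.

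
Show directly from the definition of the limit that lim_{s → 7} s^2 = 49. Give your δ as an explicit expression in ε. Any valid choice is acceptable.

δ = min(2, ε/16)

Let ε > 0 be given. We seek δ > 0 with 0 < |s − 7| < δ ⇒ |s^2 − 49| < ε.
Factor: s^2 − 49 = (s − 7)(s + 7), so |s^2 − 49| = |s − 7|·|s + 7|.
Restrict δ ≤ 2. Then |s − 7| < 2 gives |s| < 9, so by the triangle inequality |s + 7| ≤ 9 + 7 = 16.
Hence |s^2 − 49| ≤ 16|s − 7|, which is < ε once |s − 7| < ε/16.
Take δ = min(2, ε/16). If 0 < |s − 7| < δ then both bounds hold and |s^2 − 49| ≤ 16|s − 7| < 16·(ε/16) = ε.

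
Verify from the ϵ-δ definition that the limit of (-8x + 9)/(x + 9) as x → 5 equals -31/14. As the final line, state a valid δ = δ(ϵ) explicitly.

Let ϵ > 0. We want δ > 0 with 0 < |x − 5| < δ ⇒ |(-8x + 9)/(x + 9) + 31/14| < ϵ.
Combining over a common denominator, (-8x + 9)/(x + 9) + 31/14 = [(-8x + 9)·14 − (-31)·(x + 9)] / [14·(x + 9)] = -81(x − 5) / (14(x + 9)).
So |(-8x + 9)/(x + 9) + 31/14| = 81|x − 5| / (14·|x + 9|).
Require δ ≤ 7, so |x + 9| ≥ |14| − |x − 5| > 14 − 7 = 7.
Hence |(-8x + 9)/(x + 9) + 31/14| < 81|x − 5|/(14·7) = (81/98)|x − 5|, which is < ϵ once |x − 5| < (98/81)ϵ.
Take δ = min(7, (98/81)ϵ). Then 0 < |x − 5| < δ forces both bounds, so |(-8x + 9)/(x + 9) + 31/14| < ϵ.

δ = min(7, (98/81)ϵ)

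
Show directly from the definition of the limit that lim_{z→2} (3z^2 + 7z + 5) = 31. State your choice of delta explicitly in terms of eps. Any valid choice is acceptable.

Fix eps > 0. We want delta > 0 such that 0 < |z − 2| < delta implies |(3z^2 + 7z + 5) − 31| < eps.
(3z^2 + 7z + 5) − 31 = 3z^2 + 7z - 26 = (z − 2)(3z + 13).
So |(3z^2 + 7z + 5) − 31| = |z − 2|·|3z + 13|.
Assume first that |z − 2| < 1, so |z| < 3. Then |3z + 13| ≤ 3·3 + 13 = 22.
Hence |(3z^2 + 7z + 5) − 31| ≤ 22|z − 2| < eps provided |z − 2| < eps/22.
Choosing delta = min(1, eps/22) ensures both conditions, hence |(3z^2 + 7z + 5) − 31| < eps.

delta = min(1, eps/22)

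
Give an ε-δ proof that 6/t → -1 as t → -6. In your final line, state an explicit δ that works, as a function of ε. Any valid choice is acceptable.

δ = min(3, 3ε)

Let ε > 0. We seek δ > 0 such that 0 < |t + 6| < δ implies |6/t + 1| < ε.
|6/t + 1| = 6·|-6 − t|/(6·|t|) = 6|t + 6|/(6|t|).
Require δ ≤ 3 so that |t| > 6 − 3 = 3, hence 6|t| > 18.
Then |6/t + 1| < 6|t + 6|/18, which is < ε when |t + 6| < 3ε.
Take δ = min(3, 3ε). Then 0 < |t + 6| < δ gives both |t + 6| < 3 and |t + 6| < 3ε, so |6/t + 1| < ε.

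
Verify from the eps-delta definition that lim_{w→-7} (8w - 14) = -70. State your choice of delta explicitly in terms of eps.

Fix eps > 0. We need delta > 0 so that 0 < |w + 7| < delta implies |(8w - 14) + 70| < eps.
Since (8w - 14) + 70 = 8(w + 7), we have |(8w - 14) + 70| = 8|w + 7|.
Thus it suffices that |w + 7| < eps/8.
Take delta = eps/8. If 0 < |w + 7| < delta then |(8w - 14) + 70| = 8|w + 7| < 8·(eps/8) = eps.

delta = eps/8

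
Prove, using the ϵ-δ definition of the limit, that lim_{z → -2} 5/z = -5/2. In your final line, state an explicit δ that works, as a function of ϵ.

δ = min(1, (2/5)ϵ)

Fix ϵ > 0. We seek δ > 0 such that 0 < |z + 2| < δ implies |5/z + 5/2| < ϵ.
|5/z + 5/2| = 5·|-2 − z|/(2·|z|) = 5|z + 2|/(2|z|).
Restrict δ ≤ 1. Then |z + 2| < 1 gives |z| > 1, so 2|z| > 2.
Then |5/z + 5/2| < 5|z + 2|/2, which is < ϵ when |z + 2| < (2/5)ϵ.
Take δ = min(1, (2/5)ϵ). Then 0 < |z + 2| < δ gives both |z + 2| < 1 and |z + 2| < (2/5)ϵ, so |5/z + 5/2| < ϵ.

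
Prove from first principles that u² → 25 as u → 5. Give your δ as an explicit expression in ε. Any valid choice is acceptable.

Suppose ε > 0. We seek δ > 0 with 0 < |u − 5| < δ ⇒ |u² − 25| < ε.
Factor: u² − 25 = (u − 5)(u + 5), so |u² − 25| = |u − 5|·|u + 5|.
Restrict δ ≤ 2. Then |u − 5| < 2 gives |u| < 7, so by the triangle inequality |u + 5| ≤ 7 + 5 = 12.
Hence |u² − 25| ≤ 12|u − 5|, which is < ε once |u − 5| < ε/12.
Take δ = min(2, ε/12). If 0 < |u − 5| < δ then both bounds hold and |u² − 25| ≤ 12|u − 5| < 12·(ε/12) = ε.

δ = min(2, ε/12)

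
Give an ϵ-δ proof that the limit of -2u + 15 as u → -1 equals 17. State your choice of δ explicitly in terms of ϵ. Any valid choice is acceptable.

δ = ϵ/2

Suppose ϵ > 0. We need δ > 0 so that 0 < |u + 1| < δ implies |(-2u + 15) − 17| < ϵ.
|(-2u + 15) − 17| = |-2u - 2| = 2|u + 1|.
Thus it suffices that |u + 1| < ϵ/2.
Choosing δ = ϵ/2 gives |(-2u + 15) − 17| = 2|u + 1| < ϵ whenever |u + 1| < δ.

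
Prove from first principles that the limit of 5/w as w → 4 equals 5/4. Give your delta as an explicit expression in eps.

delta = min(2, (8/5)eps)

Let eps > 0 be given. We seek delta > 0 such that 0 < |w − 4| < delta implies |5/w − (5/4)| < eps.
|5/w − (5/4)| = 5·|4 − w|/(4·|w|) = 5|w − 4|/(4|w|).
Restrict delta ≤ 2. Then |w − 4| < 2 gives |w| > 2, so 4|w| > 8.
Then |5/w − (5/4)| < 5|w − 4|/8, which is < eps when |w − 4| < (8/5)eps.
Take delta = min(2, (8/5)eps). Then 0 < |w − 4| < delta gives both |w − 4| < 2 and |w − 4| < (8/5)eps, so |5/w − (5/4)| < eps.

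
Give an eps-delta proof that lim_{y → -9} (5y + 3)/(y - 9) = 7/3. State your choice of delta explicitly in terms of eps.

delta = min(9, (27/8)eps)

Let eps > 0 be given. We want delta > 0 with 0 < |y + 9| < delta ⇒ |(5y + 3)/(y - 9) − (7/3)| < eps.
Combining over a common denominator, (5y + 3)/(y - 9) − (7/3) = [(5y + 3)·(-18) − (-42)·(y - 9)] / [(-18)·(y - 9)] = -48(y + 9) / ((-18)(y - 9)).
So |(5y + 3)/(y - 9) − (7/3)| = 48|y + 9| / (18·|y − 9|).
Restrict delta ≤ 9. Then |y + 9| < 9 gives |y − 9| = |(y + 9) + (-18)| ≥ 18 − 9 = 9.
Hence |(5y + 3)/(y - 9) − (7/3)| < 48|y + 9|/(18·9) = (8/27)|y + 9|, which is < eps once |y + 9| < (27/8)eps.
Take delta = min(9, (27/8)eps). Then 0 < |y + 9| < delta forces both bounds, so |(5y + 3)/(y - 9) − (7/3)| < eps.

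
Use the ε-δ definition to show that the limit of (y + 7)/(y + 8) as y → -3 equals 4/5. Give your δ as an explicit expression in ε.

δ = min(5/2, (25/2)ε)

Let ε > 0. We want δ > 0 with 0 < |y + 3| < δ ⇒ |(y + 7)/(y + 8) − (4/5)| < ε.
Combining over a common denominator, (y + 7)/(y + 8) − (4/5) = [(y + 7)·5 − 4·(y + 8)] / [5·(y + 8)] = 1(y + 3) / (5(y + 8)).
So |(y + 7)/(y + 8) − (4/5)| = |y + 3| / (5·|y + 8|).
Require δ ≤ 5/2, so |y + 8| ≥ |5| − |y + 3| > 5 − 5/2 = 5/2.
Hence |(y + 7)/(y + 8) − (4/5)| < |y + 3|/(5·(5/2)) = (2/25)|y + 3|, which is < ε once |y + 3| < (25/2)ε.
Take δ = min(5/2, (25/2)ε). Then 0 < |y + 3| < δ forces both bounds, so |(y + 7)/(y + 8) − (4/5)| < ε.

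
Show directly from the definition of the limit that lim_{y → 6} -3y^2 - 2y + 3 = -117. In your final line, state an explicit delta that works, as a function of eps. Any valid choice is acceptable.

Let eps > 0. We want delta > 0 such that 0 < |y − 6| < delta implies |(-3y^2 - 2y + 3) + 117| < eps.
(-3y^2 - 2y + 3) + 117 = -3y^2 - 2y + 120 = (y − 6)(-3y - 20).
So |(-3y^2 - 2y + 3) + 117| = |y − 6|·|-3y - 20|.
Assume first that |y − 6| < 1, so |y| < 7. Then |-3y - 20| ≤ 3·7 + 20 = 41.
Hence |(-3y^2 - 2y + 3) + 117| ≤ 41|y − 6| < eps provided |y − 6| < eps/41.
Choosing delta = min(1, eps/41) ensures both conditions, hence |(-3y^2 - 2y + 3) + 117| < eps.

delta = min(1, eps/41)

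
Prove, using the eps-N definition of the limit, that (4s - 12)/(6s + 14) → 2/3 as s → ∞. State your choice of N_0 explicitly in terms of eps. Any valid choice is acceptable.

N_0 = (32/9)/eps

Fix eps > 0. We seek N_0 > 0 such that s > N_0 implies |(4s - 12)/(6s + 14) − (2/3)| < eps.
(4s - 12)/(6s + 14) − (2/3) = (6(4s - 12) − 4(6s + 14)) / (6(6s + 14)) = -128/(6(6s + 14)).
For s > 0 we have 6s + 14 > 6s, so |(4s - 12)/(6s + 14) − (2/3)| = 128/(6(6s + 14)) < 128/(6·6s) = (32/9)/s.
Thus |(4s - 12)/(6s + 14) − (2/3)| < eps whenever s > (32/9)/eps.
Take N_0 = (32/9)/eps. If s > N_0 then |(4s - 12)/(6s + 14) − (2/3)| < (32/9)/s < eps.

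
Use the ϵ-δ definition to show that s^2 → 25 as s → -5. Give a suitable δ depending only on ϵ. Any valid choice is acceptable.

δ = min(1, ϵ/11)

Fix ϵ > 0. We seek δ > 0 with 0 < |s + 5| < δ ⇒ |s^2 − 25| < ϵ.
Factor: s^2 − 25 = (s + 5)(s - 5), so |s^2 − 25| = |s + 5|·|s - 5|.
Restrict δ ≤ 1. Then |s + 5| < 1 gives |s| < 6, so by the triangle inequality |s - 5| ≤ 6 + 5 = 11.
Hence |s^2 − 25| ≤ 11|s + 5|, which is < ϵ once |s + 5| < ϵ/11.
Take δ = min(1, ϵ/11). If 0 < |s + 5| < δ then both bounds hold and |s^2 − 25| ≤ 11|s + 5| < 11·(ϵ/11) = ϵ.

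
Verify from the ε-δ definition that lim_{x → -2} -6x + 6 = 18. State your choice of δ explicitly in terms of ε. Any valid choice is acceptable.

δ = ε/6

Let ε > 0. We need δ > 0 so that 0 < |x + 2| < δ implies |(-6x + 6) − 18| < ε.
Since (-6x + 6) − 18 = -6(x + 2), we have |(-6x + 6) − 18| = 6|x + 2|.
Thus it suffices that |x + 2| < ε/6.
Choosing δ = ε/6 gives |(-6x + 6) − 18| = 6|x + 2| < ε whenever |x + 2| < δ.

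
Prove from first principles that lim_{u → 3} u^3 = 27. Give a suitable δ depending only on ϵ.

δ = min(1, ϵ/37)

Let ϵ > 0. We seek δ > 0 with 0 < |u − 3| < δ ⇒ |u^3 − 27| < ϵ.
Factor: u^3 − 27 = (u − 3)(u^2 + 3u + 9), so |u^3 − 27| = |u − 3|·|u^2 + 3u + 9|.
Restrict δ ≤ 1. Then |u − 3| < 1 gives |u| < 4, so by the triangle inequality |u^2 + 3u + 9| ≤ 4^2 + 3·4 + 9 = 37.
Hence |u^3 − 27| ≤ 37|u − 3|, which is < ϵ once |u − 3| < ϵ/37.
Take δ = min(1, ϵ/37). If 0 < |u − 3| < δ then both bounds hold and |u^3 − 27| ≤ 37|u − 3| < 37·(ϵ/37) = ϵ.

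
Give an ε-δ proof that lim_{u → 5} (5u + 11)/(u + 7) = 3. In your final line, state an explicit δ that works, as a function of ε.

δ = min(6, 3ε)

Fix ε > 0. We want δ > 0 with 0 < |u − 5| < δ ⇒ |(5u + 11)/(u + 7) − 3| < ε.
Combining over a common denominator, (5u + 11)/(u + 7) − 3 = [(5u + 11)·12 − 36·(u + 7)] / [12·(u + 7)] = 24(u − 5) / (12(u + 7)).
So |(5u + 11)/(u + 7) − 3| = 24|u − 5| / (12·|u + 7|).
Restrict δ ≤ 6. Then |u − 5| < 6 gives |u + 7| = |(u − 5) + 12| ≥ 12 − 6 = 6.
Hence |(5u + 11)/(u + 7) − 3| < 24|u − 5|/(12·6) = (1/3)|u − 5|, which is < ε once |u − 5| < 3ε.
Take δ = min(6, 3ε). Then 0 < |u − 5| < δ forces both bounds, so |(5u + 11)/(u + 7) − 3| < ε.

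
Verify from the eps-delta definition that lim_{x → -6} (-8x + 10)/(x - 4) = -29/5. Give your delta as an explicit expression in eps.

delta = min(5, (25/11)eps)

Fix eps > 0. We want delta > 0 with 0 < |x + 6| < delta ⇒ |(-8x + 10)/(x - 4) + 29/5| < eps.
Combining over a common denominator, (-8x + 10)/(x - 4) + 29/5 = [(-8x + 10)·(-10) − 58·(x - 4)] / [(-10)·(x - 4)] = 22(x + 6) / ((-10)(x - 4)).
So |(-8x + 10)/(x - 4) + 29/5| = 22|x + 6| / (10·|x − 4|).
Restrict delta ≤ 5. Then |x + 6| < 5 gives |x − 4| = |(x + 6) + (-10)| ≥ 10 − 5 = 5.
Hence |(-8x + 10)/(x - 4) + 29/5| < 22|x + 6|/(10·5) = (11/25)|x + 6|, which is < eps once |x + 6| < (25/11)eps.
Take delta = min(5, (25/11)eps). Then 0 < |x + 6| < delta forces both bounds, so |(-8x + 10)/(x - 4) + 29/5| < eps.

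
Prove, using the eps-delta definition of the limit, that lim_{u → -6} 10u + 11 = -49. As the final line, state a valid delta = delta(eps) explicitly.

delta = eps/10

Fix eps > 0. We need delta > 0 so that 0 < |u + 6| < delta implies |(10u + 11) + 49| < eps.
Since (10u + 11) + 49 = 10(u + 6), we have |(10u + 11) + 49| = 10|u + 6|.
So 10|u + 6| < eps exactly when |u + 6| < eps/10.
Choosing delta = eps/10 gives |(10u + 11) + 49| = 10|u + 6| < eps whenever |u + 6| < delta.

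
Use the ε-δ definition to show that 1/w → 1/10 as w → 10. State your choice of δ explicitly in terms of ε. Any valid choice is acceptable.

Let ε > 0. We seek δ > 0 such that 0 < |w − 10| < δ implies |1/w − (1/10)| < ε.
|1/w − (1/10)| = |10 − w|/(10·|w|) = |w − 10|/(10|w|).
Require δ ≤ 5 so that |w| > 10 − 5 = 5, hence 10|w| > 50.
Then |1/w − (1/10)| < |w − 10|/50, which is < ε when |w − 10| < 50ε.
Take δ = min(5, 50ε). Then 0 < |w − 10| < δ gives both |w − 10| < 5 and |w − 10| < 50ε, so |1/w − (1/10)| < ε.

δ = min(5, 50ε)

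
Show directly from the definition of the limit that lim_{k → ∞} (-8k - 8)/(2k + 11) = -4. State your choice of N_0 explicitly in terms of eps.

Suppose eps > 0. For k ≥ 1, |(-8k - 8)/(2k + 11) + 4| = |72|/(2(2k + 11)) = 72/(2(2k + 11)).
Since 2k + 11 ≥ 2k for k ≥ 1, this is ≤ 72/(2·2k) = 18/k.
So |(-8k - 8)/(2k + 11) + 4| < eps whenever k > 18/eps.
Take N_0 = 18/eps. If k > N_0 then |(-8k - 8)/(2k + 11) + 4| ≤ 18/k < eps.

N_0 = 18/eps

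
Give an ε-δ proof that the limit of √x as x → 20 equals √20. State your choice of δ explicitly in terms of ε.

Suppose ε > 0. We want δ > 0 such that 0 < |x − 20| < δ implies |√x − √20| < ε.
Multiplying by the conjugate, |√x − √20| = |x − 20|/(√x + √20).
Restrict δ ≤ 20 so that |x − 20| < 20 forces x > 0, and then √x + √20 > √20.
Hence |√x − √20| < |x − 20|/√20, which is < ε once |x − 20| < √20·ε.
Take δ = min(20, √20·ε). If 0 < |x − 20| < δ then x > 0 and |√x − √20| < |x − 20|/√20 < ε.

δ = min(20, √20·ε)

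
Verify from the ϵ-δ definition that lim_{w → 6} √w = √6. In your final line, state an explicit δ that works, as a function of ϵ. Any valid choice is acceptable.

δ = min(6, √6·ϵ)

Let ϵ > 0 be given. We want δ > 0 such that 0 < |w − 6| < δ implies |√w − √6| < ϵ.
Multiplying by the conjugate, |√w − √6| = |w − 6|/(√w + √6).
Restrict δ ≤ 6 so that |w − 6| < 6 forces w > 0, and then √w + √6 > √6.
Hence |√w − √6| < |w − 6|/√6, which is < ϵ once |w − 6| < √6·ϵ.
Take δ = min(6, √6·ϵ). If 0 < |w − 6| < δ then w > 0 and |√w − √6| < |w − 6|/√6 < ϵ.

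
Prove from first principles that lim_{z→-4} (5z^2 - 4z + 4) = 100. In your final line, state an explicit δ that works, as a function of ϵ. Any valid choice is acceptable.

Fix ϵ > 0. We want δ > 0 such that 0 < |z + 4| < δ implies |(5z^2 - 4z + 4) − 100| < ϵ.
(5z^2 - 4z + 4) − 100 = 5z^2 - 4z - 96 = (z + 4)(5z - 24).
So |(5z^2 - 4z + 4) − 100| = |z + 4|·|5z - 24|.
Assume first that |z + 4| < 2, so |z| < 6. Then |5z - 24| ≤ 5·6 + 24 = 54.
Hence |(5z^2 - 4z + 4) − 100| ≤ 54|z + 4| < ϵ provided |z + 4| < ϵ/54.
Choosing δ = min(2, ϵ/54) ensures both conditions, hence |(5z^2 - 4z + 4) − 100| < ϵ.

δ = min(2, ϵ/54)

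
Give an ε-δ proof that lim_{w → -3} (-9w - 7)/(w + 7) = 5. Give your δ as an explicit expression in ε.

δ = min(2, (1/7)ε)

Fix ε > 0. We want δ > 0 with 0 < |w + 3| < δ ⇒ |(-9w - 7)/(w + 7) − 5| < ε.
Combining over a common denominator, (-9w - 7)/(w + 7) − 5 = [(-9w - 7)·4 − 20·(w + 7)] / [4·(w + 7)] = -56(w + 3) / (4(w + 7)).
So |(-9w - 7)/(w + 7) − 5| = 56|w + 3| / (4·|w + 7|).
Require δ ≤ 2, so |w + 7| ≥ |4| − |w + 3| > 4 − 2 = 2.
Hence |(-9w - 7)/(w + 7) − 5| < 56|w + 3|/(4·2) = 7|w + 3|, which is < ε once |w + 3| < (1/7)ε.
Take δ = min(2, (1/7)ε). Then 0 < |w + 3| < δ forces both bounds, so |(-9w - 7)/(w + 7) − 5| < ε.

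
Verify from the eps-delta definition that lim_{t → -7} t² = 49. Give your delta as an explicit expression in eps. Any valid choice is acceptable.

delta = min(1, eps/15)

Fix eps > 0. We seek delta > 0 with 0 < |t + 7| < delta ⇒ |t² − 49| < eps.
Factor: t² − 49 = (t + 7)(t - 7), so |t² − 49| = |t + 7|·|t - 7|.
Impose delta ≤ 1 so that |t| < 8; then |t - 7| ≤ 15.
Hence |t² − 49| ≤ 15|t + 7|, which is < eps once |t + 7| < eps/15.
Take delta = min(1, eps/15). If 0 < |t + 7| < delta then both bounds hold and |t² − 49| ≤ 15|t + 7| < 15·(eps/15) = eps.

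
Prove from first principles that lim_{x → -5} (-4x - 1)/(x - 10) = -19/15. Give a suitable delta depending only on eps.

delta = min(15/2, (225/82)eps)

Suppose eps > 0. We want delta > 0 with 0 < |x + 5| < delta ⇒ |(-4x - 1)/(x - 10) + 19/15| < eps.
Combining over a common denominator, (-4x - 1)/(x - 10) + 19/15 = [(-4x - 1)·(-15) − 19·(x - 10)] / [(-15)·(x - 10)] = 41(x + 5) / ((-15)(x - 10)).
So |(-4x - 1)/(x - 10) + 19/15| = 41|x + 5| / (15·|x − 10|).
Require delta ≤ 15/2, so |x − 10| ≥ |-15| − |x + 5| > 15 − 15/2 = 15/2.
Hence |(-4x - 1)/(x - 10) + 19/15| < 41|x + 5|/(15·(15/2)) = (82/225)|x + 5|, which is < eps once |x + 5| < (225/82)eps.
Take delta = min(15/2, (225/82)eps). Then 0 < |x + 5| < delta forces both bounds, so |(-4x - 1)/(x - 10) + 19/15| < eps.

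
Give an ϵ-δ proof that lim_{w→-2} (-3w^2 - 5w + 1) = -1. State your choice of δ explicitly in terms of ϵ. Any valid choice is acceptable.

Fix ϵ > 0. We want δ > 0 such that 0 < |w + 2| < δ implies |(-3w^2 - 5w + 1) + 1| < ϵ.
(-3w^2 - 5w + 1) + 1 = -3w^2 - 5w + 2 = (w + 2)(-3w + 1).
So |(-3w^2 - 5w + 1) + 1| = |w + 2|·|-3w + 1|.
Require δ ≤ 1. Then |w + 2| < 1 gives |w| < 3, and by the triangle inequality |-3w + 1| ≤ 3·3 + 1 = 10.
Hence |(-3w^2 - 5w + 1) + 1| ≤ 10|w + 2| < ϵ provided |w + 2| < ϵ/10.
Take δ = min(1, ϵ/10). Then 0 < |w + 2| < δ gives both |w + 2| < 1 and |w + 2| < ϵ/10, so |(-3w^2 - 5w + 1) + 1| < ϵ.

δ = min(1, ϵ/10)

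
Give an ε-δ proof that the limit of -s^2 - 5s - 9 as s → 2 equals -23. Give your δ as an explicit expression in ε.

δ = min(1, ε/10)

Fix ε > 0. We want δ > 0 such that 0 < |s − 2| < δ implies |(-s^2 - 5s - 9) + 23| < ε.
(-s^2 - 5s - 9) + 23 = -s^2 - 5s + 14 = (s − 2)(-s - 7).
So |(-s^2 - 5s - 9) + 23| = |s − 2|·|-s - 7|.
Require δ ≤ 1. Then |s − 2| < 1 gives |s| < 3, and by the triangle inequality |-s - 7| ≤ 3 + 7 = 10.
Hence |(-s^2 - 5s - 9) + 23| ≤ 10|s − 2| < ε provided |s − 2| < ε/10.
Choosing δ = min(1, ε/10) ensures both conditions, hence |(-s^2 - 5s - 9) + 23| < ε.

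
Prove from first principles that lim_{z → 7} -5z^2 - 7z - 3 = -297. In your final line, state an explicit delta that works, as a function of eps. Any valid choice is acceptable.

Fix eps > 0. We want delta > 0 such that 0 < |z − 7| < delta implies |(-5z^2 - 7z - 3) + 297| < eps.
(-5z^2 - 7z - 3) + 297 = -5z^2 - 7z + 294 = (z − 7)(-5z - 42).
So |(-5z^2 - 7z - 3) + 297| = |z − 7|·|-5z - 42|.
Require delta ≤ 1. Then |z − 7| < 1 gives |z| < 8, and by the triangle inequality |-5z - 42| ≤ 5·8 + 42 = 82.
Hence |(-5z^2 - 7z - 3) + 297| ≤ 82|z − 7| < eps provided |z − 7| < eps/82.
Take delta = min(1, eps/82). Then 0 < |z − 7| < delta gives both |z − 7| < 1 and |z − 7| < eps/82, so |(-5z^2 - 7z - 3) + 297| < eps.

delta = min(1, eps/82)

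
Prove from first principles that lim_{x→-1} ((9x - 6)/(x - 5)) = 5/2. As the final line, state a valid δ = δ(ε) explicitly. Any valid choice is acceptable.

δ = min(3, (6/13)ε)

Fix ε > 0. We want δ > 0 with 0 < |x + 1| < δ ⇒ |(9x - 6)/(x - 5) − (5/2)| < ε.
Combining over a common denominator, (9x - 6)/(x - 5) − (5/2) = [(9x - 6)·(-6) − (-15)·(x - 5)] / [(-6)·(x - 5)] = -39(x + 1) / ((-6)(x - 5)).
So |(9x - 6)/(x - 5) − (5/2)| = 39|x + 1| / (6·|x − 5|).
Restrict δ ≤ 3. Then |x + 1| < 3 gives |x − 5| = |(x + 1) + (-6)| ≥ 6 − 3 = 3.
Hence |(9x - 6)/(x - 5) − (5/2)| < 39|x + 1|/(6·3) = (13/6)|x + 1|, which is < ε once |x + 1| < (6/13)ε.
Take δ = min(3, (6/13)ε). Then 0 < |x + 1| < δ forces both bounds, so |(9x - 6)/(x - 5) − (5/2)| < ε.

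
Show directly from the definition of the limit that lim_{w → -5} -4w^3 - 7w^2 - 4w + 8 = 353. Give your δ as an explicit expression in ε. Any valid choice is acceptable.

Let ε > 0 be given. We want δ > 0 such that 0 < |w + 5| < δ implies |(-4w^3 - 7w^2 - 4w + 8) − 353| < ε.
(-4w^3 - 7w^2 - 4w + 8) − 353 = -4w^3 - 7w^2 - 4w - 345 = (w + 5)(-4w^2 + 13w - 69).
So |(-4w^3 - 7w^2 - 4w + 8) − 353| = |w + 5|·|-4w^2 + 13w - 69|.
Require δ ≤ 1. Then |w + 5| < 1 gives |w| < 6, and by the triangle inequality |-4w^2 + 13w - 69| ≤ 4·6^2 + 13·6 + 69 = 291.
Hence |(-4w^3 - 7w^2 - 4w + 8) − 353| ≤ 291|w + 5| < ε provided |w + 5| < ε/291.
Choosing δ = min(1, ε/291) ensures both conditions, hence |(-4w^3 - 7w^2 - 4w + 8) − 353| < ε.

δ = min(1, ε/291)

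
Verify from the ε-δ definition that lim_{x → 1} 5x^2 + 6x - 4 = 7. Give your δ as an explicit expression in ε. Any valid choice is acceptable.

δ = min(2, ε/26)

Let ε > 0. We want δ > 0 such that 0 < |x − 1| < δ implies |(5x^2 + 6x - 4) − 7| < ε.
(5x^2 + 6x - 4) − 7 = 5x^2 + 6x - 11 = (x − 1)(5x + 11).
So |(5x^2 + 6x - 4) − 7| = |x − 1|·|5x + 11|.
Require δ ≤ 2. Then |x − 1| < 2 gives |x| < 3, and by the triangle inequality |5x + 11| ≤ 5·3 + 11 = 26.
Hence |(5x^2 + 6x - 4) − 7| ≤ 26|x − 1| < ε provided |x − 1| < ε/26.
Take δ = min(2, ε/26). Then 0 < |x − 1| < δ gives both |x − 1| < 2 and |x − 1| < ε/26, so |(5x^2 + 6x - 4) − 7| < ε.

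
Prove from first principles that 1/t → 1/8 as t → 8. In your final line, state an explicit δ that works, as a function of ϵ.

δ = min(4, 32ϵ)

Fix ϵ > 0. We seek δ > 0 such that 0 < |t − 8| < δ implies |1/t − (1/8)| < ϵ.
|1/t − (1/8)| = |8 − t|/(8·|t|) = |t − 8|/(8|t|).
Require δ ≤ 4 so that |t| > 8 − 4 = 4, hence 8|t| > 32.
Then |1/t − (1/8)| < |t − 8|/32, which is < ϵ when |t − 8| < 32ϵ.
Take δ = min(4, 32ϵ). Then 0 < |t − 8| < δ gives both |t − 8| < 4 and |t − 8| < 32ϵ, so |1/t − (1/8)| < ϵ.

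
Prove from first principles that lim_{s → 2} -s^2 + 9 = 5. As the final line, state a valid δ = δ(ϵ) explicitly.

δ = min(2, ϵ/6)

Let ϵ > 0. We want δ > 0 such that 0 < |s − 2| < δ implies |(-s^2 + 9) − 5| < ϵ.
(-s^2 + 9) − 5 = -s^2 + 4 = (s − 2)(-s - 2).
So |(-s^2 + 9) − 5| = |s − 2|·|-s - 2|.
Assume first that |s − 2| < 2, so |s| < 4. Then |-s - 2| ≤ 4 + 2 = 6.
Hence |(-s^2 + 9) − 5| ≤ 6|s − 2| < ϵ provided |s − 2| < ϵ/6.
Choosing δ = min(2, ϵ/6) ensures both conditions, hence |(-s^2 + 9) − 5| < ϵ.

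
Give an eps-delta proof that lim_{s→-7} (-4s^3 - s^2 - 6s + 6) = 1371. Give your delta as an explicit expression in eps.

delta = min(2, eps/762)

Fix eps > 0. We want delta > 0 such that 0 < |s + 7| < delta implies |(-4s^3 - s^2 - 6s + 6) − 1371| < eps.
(-4s^3 - s^2 - 6s + 6) − 1371 = -4s^3 - s^2 - 6s - 1365 = (s + 7)(-4s^2 + 27s - 195).
So |(-4s^3 - s^2 - 6s + 6) − 1371| = |s + 7|·|-4s^2 + 27s - 195|.
Require delta ≤ 2. Then |s + 7| < 2 gives |s| < 9, and by the triangle inequality |-4s^2 + 27s - 195| ≤ 4·9^2 + 27·9 + 195 = 762.
Hence |(-4s^3 - s^2 - 6s + 6) − 1371| ≤ 762|s + 7| < eps provided |s + 7| < eps/762.
Choosing delta = min(2, eps/762) ensures both conditions, hence |(-4s^3 - s^2 - 6s + 6) − 1371| < eps.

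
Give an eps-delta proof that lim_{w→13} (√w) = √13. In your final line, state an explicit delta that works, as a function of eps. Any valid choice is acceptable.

delta = min(13, √13·eps)

Let eps > 0 be given. We want delta > 0 such that 0 < |w − 13| < delta implies |√w − √13| < eps.
Rationalise: √w − √13 = (w − 13)/(√w + √13), so |√w − √13| = |w − 13|/(√w + √13).
Restrict delta ≤ 13 so that |w − 13| < 13 forces w > 0, and then √w + √13 > √13.
Hence |√w − √13| < |w − 13|/√13, which is < eps once |w − 13| < √13·eps.
Take delta = min(13, √13·eps). If 0 < |w − 13| < delta then w > 0 and |√w − √13| < |w − 13|/√13 < eps.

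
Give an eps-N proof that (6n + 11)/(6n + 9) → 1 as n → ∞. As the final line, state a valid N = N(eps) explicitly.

N = (1/3)/eps

Fix eps > 0. For n ≥ 1, |(6n + 11)/(6n + 9) − 1| = |12|/(6(6n + 9)) = 12/(6(6n + 9)).
Since 6n + 9 ≥ 6n for n ≥ 1, this is ≤ 12/(6·6n) = (1/3)/n.
So |(6n + 11)/(6n + 9) − 1| < eps whenever n > (1/3)/eps.
Take N = (1/3)/eps. If n > N then |(6n + 11)/(6n + 9) − 1| ≤ (1/3)/n < eps.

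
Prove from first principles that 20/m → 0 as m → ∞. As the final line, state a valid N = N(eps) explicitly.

N = 20/eps

Let eps > 0. For m ≥ 1, |20/m − 0| = 20/(m) ≤ 20/m.
We need 20/m < eps, i.e. m > 20/eps.
Take N = 20/eps. If m > N then |20/m| ≤ 20/m < eps.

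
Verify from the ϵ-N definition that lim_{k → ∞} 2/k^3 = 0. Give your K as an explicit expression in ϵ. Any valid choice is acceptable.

Suppose ϵ > 0. For k ≥ 1, |2/k^3 − 0| = 2/k^3.
2/k^3 < ϵ ⇔ k^3 > 2/ϵ ⇔ k > (2/ϵ)^{1/3}.
Take K = (2/ϵ)^{1/3}. Then k > K implies 2/k^3 < ϵ.

K = (2/ϵ)^{1/3}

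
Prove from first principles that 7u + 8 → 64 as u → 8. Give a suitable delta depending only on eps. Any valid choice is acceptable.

Suppose eps > 0. We need delta > 0 so that 0 < |u − 8| < delta implies |(7u + 8) − 64| < eps.
Since (7u + 8) − 64 = 7(u − 8), we have |(7u + 8) − 64| = 7|u − 8|.
So 7|u − 8| < eps exactly when |u − 8| < eps/7.
Choosing delta = eps/7 gives |(7u + 8) − 64| = 7|u − 8| < eps whenever |u − 8| < delta.

delta = eps/7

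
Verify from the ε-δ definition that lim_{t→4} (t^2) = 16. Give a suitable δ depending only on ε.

δ = min(1, ε/9)

Fix ε > 0. We seek δ > 0 with 0 < |t − 4| < δ ⇒ |t^2 − 16| < ε.
Factor: t^2 − 16 = (t − 4)(t + 4), so |t^2 − 16| = |t − 4|·|t + 4|.
Impose δ ≤ 1 so that |t| < 5; then |t + 4| ≤ 9.
Hence |t^2 − 16| ≤ 9|t − 4|, which is < ε once |t − 4| < ε/9.
Take δ = min(1, ε/9). If 0 < |t − 4| < δ then both bounds hold and |t^2 − 16| ≤ 9|t − 4| < 9·(ε/9) = ε.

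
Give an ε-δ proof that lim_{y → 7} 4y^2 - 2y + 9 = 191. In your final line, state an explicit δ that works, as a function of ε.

Suppose ε > 0. We want δ > 0 such that 0 < |y − 7| < δ implies |(4y^2 - 2y + 9) − 191| < ε.
(4y^2 - 2y + 9) − 191 = 4y^2 - 2y - 182 = (y − 7)(4y + 26).
So |(4y^2 - 2y + 9) − 191| = |y − 7|·|4y + 26|.
Require δ ≤ 1. Then |y − 7| < 1 gives |y| < 8, and by the triangle inequality |4y + 26| ≤ 4·8 + 26 = 58.
Hence |(4y^2 - 2y + 9) − 191| ≤ 58|y − 7| < ε provided |y − 7| < ε/58.
Choosing δ = min(1, ε/58) ensures both conditions, hence |(4y^2 - 2y + 9) − 191| < ε.

δ = min(1, ε/58)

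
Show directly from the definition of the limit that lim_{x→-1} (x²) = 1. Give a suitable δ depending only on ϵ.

δ = min(2, ϵ/4)

Suppose ϵ > 0. We seek δ > 0 with 0 < |x + 1| < δ ⇒ |x² − 1| < ϵ.
Factor: x² − 1 = (x + 1)(x - 1), so |x² − 1| = |x + 1|·|x - 1|.
Restrict δ ≤ 2. Then |x + 1| < 2 gives |x| < 3, so by the triangle inequality |x - 1| ≤ 3 + 1 = 4.
Hence |x² − 1| ≤ 4|x + 1|, which is < ϵ once |x + 1| < ϵ/4.
Take δ = min(2, ϵ/4). If 0 < |x + 1| < δ then both bounds hold and |x² − 1| ≤ 4|x + 1| < 4·(ϵ/4) = ϵ.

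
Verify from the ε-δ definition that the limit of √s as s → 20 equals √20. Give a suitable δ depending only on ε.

Let ε > 0. We want δ > 0 such that 0 < |s − 20| < δ implies |√s − √20| < ε.
Rationalise: √s − √20 = (s − 20)/(√s + √20), so |√s − √20| = |s − 20|/(√s + √20).
Restrict δ ≤ 20 so that |s − 20| < 20 forces s > 0, and then √s + √20 > √20.
Hence |√s − √20| < |s − 20|/√20, which is < ε once |s − 20| < √20·ε.
Take δ = min(20, √20·ε). If 0 < |s − 20| < δ then s > 0 and |√s − √20| < |s − 20|/√20 < ε.

δ = min(20, √20·ε)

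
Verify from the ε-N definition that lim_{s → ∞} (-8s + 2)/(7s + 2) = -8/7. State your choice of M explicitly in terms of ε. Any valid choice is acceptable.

Let ε > 0 be given. We seek M > 0 such that s > M implies |(-8s + 2)/(7s + 2) + 8/7| < ε.
(-8s + 2)/(7s + 2) + 8/7 = (7(-8s + 2) − (-8)(7s + 2)) / (7(7s + 2)) = 30/(7(7s + 2)).
For s > 0 we have 7s + 2 > 7s, so |(-8s + 2)/(7s + 2) + 8/7| = 30/(7(7s + 2)) < 30/(7·7s) = (30/49)/s.
Thus |(-8s + 2)/(7s + 2) + 8/7| < ε whenever s > (30/49)/ε.
Take M = (30/49)/ε. If s > M then |(-8s + 2)/(7s + 2) + 8/7| < (30/49)/s < ε.

M = (30/49)/ε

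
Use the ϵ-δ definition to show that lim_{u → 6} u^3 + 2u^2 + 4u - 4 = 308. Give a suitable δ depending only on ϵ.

Let ϵ > 0. We want δ > 0 such that 0 < |u − 6| < δ implies |(u^3 + 2u^2 + 4u - 4) − 308| < ϵ.
(u^3 + 2u^2 + 4u - 4) − 308 = u^3 + 2u^2 + 4u - 312 = (u − 6)(u^2 + 8u + 52).
So |(u^3 + 2u^2 + 4u - 4) − 308| = |u − 6|·|u^2 + 8u + 52|.
Assume first that |u − 6| < 1, so |u| < 7. Then |u^2 + 8u + 52| ≤ 7^2 + 8·7 + 52 = 157.
Hence |(u^3 + 2u^2 + 4u - 4) − 308| ≤ 157|u − 6| < ϵ provided |u − 6| < ϵ/157.
Choosing δ = min(1, ϵ/157) ensures both conditions, hence |(u^3 + 2u^2 + 4u - 4) − 308| < ϵ.

δ = min(1, ϵ/157)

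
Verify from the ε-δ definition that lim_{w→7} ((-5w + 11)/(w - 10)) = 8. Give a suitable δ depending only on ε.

δ = min(3/2, (3/26)ε)

Let ε > 0 be given. We want δ > 0 with 0 < |w − 7| < δ ⇒ |(-5w + 11)/(w - 10) − 8| < ε.
Combining over a common denominator, (-5w + 11)/(w - 10) − 8 = [(-5w + 11)·(-3) − (-24)·(w - 10)] / [(-3)·(w - 10)] = 39(w − 7) / ((-3)(w - 10)).
So |(-5w + 11)/(w - 10) − 8| = 39|w − 7| / (3·|w − 10|).
Require δ ≤ 3/2, so |w − 10| ≥ |-3| − |w − 7| > 3 − 3/2 = 3/2.
Hence |(-5w + 11)/(w - 10) − 8| < 39|w − 7|/(3·(3/2)) = (26/3)|w − 7|, which is < ε once |w − 7| < (3/26)ε.
Take δ = min(3/2, (3/26)ε). Then 0 < |w − 7| < δ forces both bounds, so |(-5w + 11)/(w - 10) − 8| < ε.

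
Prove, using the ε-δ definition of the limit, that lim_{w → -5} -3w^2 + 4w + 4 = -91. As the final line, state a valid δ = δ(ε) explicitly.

Fix ε > 0. We want δ > 0 such that 0 < |w + 5| < δ implies |(-3w^2 + 4w + 4) + 91| < ε.
(-3w^2 + 4w + 4) + 91 = -3w^2 + 4w + 95 = (w + 5)(-3w + 19).
So |(-3w^2 + 4w + 4) + 91| = |w + 5|·|-3w + 19|.
Assume first that |w + 5| < 2, so |w| < 7. Then |-3w + 19| ≤ 3·7 + 19 = 40.
Hence |(-3w^2 + 4w + 4) + 91| ≤ 40|w + 5| < ε provided |w + 5| < ε/40.
Take δ = min(2, ε/40). Then 0 < |w + 5| < δ gives both |w + 5| < 2 and |w + 5| < ε/40, so |(-3w^2 + 4w + 4) + 91| < ε.

δ = min(2, ε/40)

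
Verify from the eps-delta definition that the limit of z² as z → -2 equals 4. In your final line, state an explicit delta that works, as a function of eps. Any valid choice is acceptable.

delta = min(1, eps/5)

Let eps > 0. We seek delta > 0 with 0 < |z + 2| < delta ⇒ |z² − 4| < eps.
Factor: z² − 4 = (z + 2)(z - 2), so |z² − 4| = |z + 2|·|z - 2|.
Impose delta ≤ 1 so that |z| < 3; then |z - 2| ≤ 5.
Hence |z² − 4| ≤ 5|z + 2|, which is < eps once |z + 2| < eps/5.
Take delta = min(1, eps/5). If 0 < |z + 2| < delta then both bounds hold and |z² − 4| ≤ 5|z + 2| < 5·(eps/5) = eps.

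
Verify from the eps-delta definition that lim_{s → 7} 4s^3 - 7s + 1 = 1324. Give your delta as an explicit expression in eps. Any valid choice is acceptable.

delta = min(2, eps/765)

Suppose eps > 0. We want delta > 0 such that 0 < |s − 7| < delta implies |(4s^3 - 7s + 1) − 1324| < eps.
(4s^3 - 7s + 1) − 1324 = 4s^3 - 7s - 1323 = (s − 7)(4s^2 + 28s + 189).
So |(4s^3 - 7s + 1) − 1324| = |s − 7|·|4s^2 + 28s + 189|.
Require delta ≤ 2. Then |s − 7| < 2 gives |s| < 9, and by the triangle inequality |4s^2 + 28s + 189| ≤ 4·9^2 + 28·9 + 189 = 765.
Hence |(4s^3 - 7s + 1) − 1324| ≤ 765|s − 7| < eps provided |s − 7| < eps/765.
Choosing delta = min(2, eps/765) ensures both conditions, hence |(4s^3 - 7s + 1) − 1324| < eps.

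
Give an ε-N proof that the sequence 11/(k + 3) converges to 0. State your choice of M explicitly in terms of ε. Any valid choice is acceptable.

M = 11/ε

Let ε > 0. For k ≥ 1, |11/(k + 3) − 0| = 11/(k + 3) ≤ 11/k.
We need 11/k < ε, i.e. k > 11/ε.
Take M = 11/ε. If k > M then |11/(k + 3)| ≤ 11/k < ε.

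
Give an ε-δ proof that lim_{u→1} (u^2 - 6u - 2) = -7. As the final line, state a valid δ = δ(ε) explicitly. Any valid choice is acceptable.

δ = min(1, ε/7)

Let ε > 0. We want δ > 0 such that 0 < |u − 1| < δ implies |(u^2 - 6u - 2) + 7| < ε.
(u^2 - 6u - 2) + 7 = u^2 - 6u + 5 = (u − 1)(u - 5).
So |(u^2 - 6u - 2) + 7| = |u − 1|·|u - 5|.
Assume first that |u − 1| < 1, so |u| < 2. Then |u - 5| ≤ 2 + 5 = 7.
Hence |(u^2 - 6u - 2) + 7| ≤ 7|u − 1| < ε provided |u − 1| < ε/7.
Take δ = min(1, ε/7). Then 0 < |u − 1| < δ gives both |u − 1| < 1 and |u − 1| < ε/7, so |(u^2 - 6u - 2) + 7| < ε.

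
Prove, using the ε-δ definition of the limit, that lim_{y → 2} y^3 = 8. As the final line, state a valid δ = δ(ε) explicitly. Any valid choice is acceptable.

δ = min(2, ε/28)

Suppose ε > 0. We seek δ > 0 with 0 < |y − 2| < δ ⇒ |y^3 − 8| < ε.
Factor: y^3 − 8 = (y − 2)(y^2 + 2y + 4), so |y^3 − 8| = |y − 2|·|y^2 + 2y + 4|.
Restrict δ ≤ 2. Then |y − 2| < 2 gives |y| < 4, so by the triangle inequality |y^2 + 2y + 4| ≤ 4^2 + 2·4 + 4 = 28.
Hence |y^3 − 8| ≤ 28|y − 2|, which is < ε once |y − 2| < ε/28.
Take δ = min(2, ε/28). If 0 < |y − 2| < δ then both bounds hold and |y^3 − 8| ≤ 28|y − 2| < 28·(ε/28) = ε.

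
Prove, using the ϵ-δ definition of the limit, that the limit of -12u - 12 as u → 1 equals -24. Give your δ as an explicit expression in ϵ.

Let ϵ > 0. We need δ > 0 so that 0 < |u − 1| < δ implies |(-12u - 12) + 24| < ϵ.
Since (-12u - 12) + 24 = -12(u − 1), we have |(-12u - 12) + 24| = 12|u − 1|.
So 12|u − 1| < ϵ exactly when |u − 1| < ϵ/12.
Choosing δ = ϵ/12 gives |(-12u - 12) + 24| = 12|u − 1| < ϵ whenever |u − 1| < δ.

δ = ϵ/12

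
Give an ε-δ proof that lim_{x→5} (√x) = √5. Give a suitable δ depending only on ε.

δ = min(5, √5·ε)

Suppose ε > 0. We want δ > 0 such that 0 < |x − 5| < δ implies |√x − √5| < ε.
Rationalise: √x − √5 = (x − 5)/(√x + √5), so |√x − √5| = |x − 5|/(√x + √5).
Restrict δ ≤ 5 so that |x − 5| < 5 forces x > 0, and then √x + √5 > √5.
Hence |√x − √5| < |x − 5|/√5, which is < ε once |x − 5| < √5·ε.
Take δ = min(5, √5·ε). If 0 < |x − 5| < δ then x > 0 and |√x − √5| < |x − 5|/√5 < ε.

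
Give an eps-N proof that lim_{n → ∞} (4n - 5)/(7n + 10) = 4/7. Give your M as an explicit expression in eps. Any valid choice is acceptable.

Let eps > 0. For n ≥ 1, |(4n - 5)/(7n + 10) − (4/7)| = |-75|/(7(7n + 10)) = 75/(7(7n + 10)).
Since 7n + 10 ≥ 7n for n ≥ 1, this is ≤ 75/(7·7n) = (75/49)/n.
So |(4n - 5)/(7n + 10) − (4/7)| < eps whenever n > (75/49)/eps.
Take M = (75/49)/eps. If n > M then |(4n - 5)/(7n + 10) − (4/7)| ≤ (75/49)/n < eps.

M = (75/49)/eps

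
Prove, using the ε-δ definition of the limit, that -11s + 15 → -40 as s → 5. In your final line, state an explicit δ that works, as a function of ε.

δ = ε/11

Suppose ε > 0. We need δ > 0 so that 0 < |s − 5| < δ implies |(-11s + 15) + 40| < ε.
|(-11s + 15) + 40| = |-11s + 55| = 11|s − 5|.
Thus it suffices that |s − 5| < ε/11.
Take δ = ε/11. If 0 < |s − 5| < δ then |(-11s + 15) + 40| = 11|s − 5| < 11·(ε/11) = ε.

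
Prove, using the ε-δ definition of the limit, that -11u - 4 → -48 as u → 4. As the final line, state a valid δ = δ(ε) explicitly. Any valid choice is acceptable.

Fix ε > 0. We need δ > 0 so that 0 < |u − 4| < δ implies |(-11u - 4) + 48| < ε.
|(-11u - 4) + 48| = |-11u + 44| = 11|u − 4|.
Thus it suffices that |u − 4| < ε/11.
Take δ = ε/11. If 0 < |u − 4| < δ then |(-11u - 4) + 48| = 11|u − 4| < 11·(ε/11) = ε.

δ = ε/11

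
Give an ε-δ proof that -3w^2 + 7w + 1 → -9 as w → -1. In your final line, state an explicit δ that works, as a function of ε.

Let ε > 0 be given. We want δ > 0 such that 0 < |w + 1| < δ implies |(-3w^2 + 7w + 1) + 9| < ε.
(-3w^2 + 7w + 1) + 9 = -3w^2 + 7w + 10 = (w + 1)(-3w + 10).
So |(-3w^2 + 7w + 1) + 9| = |w + 1|·|-3w + 10|.
Assume first that |w + 1| < 2, so |w| < 3. Then |-3w + 10| ≤ 3·3 + 10 = 19.
Hence |(-3w^2 + 7w + 1) + 9| ≤ 19|w + 1| < ε provided |w + 1| < ε/19.
Choosing δ = min(2, ε/19) ensures both conditions, hence |(-3w^2 + 7w + 1) + 9| < ε.

δ = min(2, ε/19)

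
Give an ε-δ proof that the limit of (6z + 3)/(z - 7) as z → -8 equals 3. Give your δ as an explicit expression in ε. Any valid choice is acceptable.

δ = min(15/2, (5/2)ε)

Fix ε > 0. We want δ > 0 with 0 < |z + 8| < δ ⇒ |(6z + 3)/(z - 7) − 3| < ε.
Combining over a common denominator, (6z + 3)/(z - 7) − 3 = [(6z + 3)·(-15) − (-45)·(z - 7)] / [(-15)·(z - 7)] = -45(z + 8) / ((-15)(z - 7)).
So |(6z + 3)/(z - 7) − 3| = 45|z + 8| / (15·|z − 7|).
Require δ ≤ 15/2, so |z − 7| ≥ |-15| − |z + 8| > 15 − 15/2 = 15/2.
Hence |(6z + 3)/(z - 7) − 3| < 45|z + 8|/(15·(15/2)) = (2/5)|z + 8|, which is < ε once |z + 8| < (5/2)ε.
Take δ = min(15/2, (5/2)ε). Then 0 < |z + 8| < δ forces both bounds, so |(6z + 3)/(z - 7) − 3| < ε.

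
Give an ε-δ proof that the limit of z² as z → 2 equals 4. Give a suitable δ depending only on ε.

δ = min(1, ε/5)

Let ε > 0 be given. We seek δ > 0 with 0 < |z − 2| < δ ⇒ |z² − 4| < ε.
Factor: z² − 4 = (z − 2)(z + 2), so |z² − 4| = |z − 2|·|z + 2|.
Restrict δ ≤ 1. Then |z − 2| < 1 gives |z| < 3, so by the triangle inequality |z + 2| ≤ 3 + 2 = 5.
Hence |z² − 4| ≤ 5|z − 2|, which is < ε once |z − 2| < ε/5.
Take δ = min(1, ε/5). If 0 < |z − 2| < δ then both bounds hold and |z² − 4| ≤ 5|z − 2| < 5·(ε/5) = ε.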